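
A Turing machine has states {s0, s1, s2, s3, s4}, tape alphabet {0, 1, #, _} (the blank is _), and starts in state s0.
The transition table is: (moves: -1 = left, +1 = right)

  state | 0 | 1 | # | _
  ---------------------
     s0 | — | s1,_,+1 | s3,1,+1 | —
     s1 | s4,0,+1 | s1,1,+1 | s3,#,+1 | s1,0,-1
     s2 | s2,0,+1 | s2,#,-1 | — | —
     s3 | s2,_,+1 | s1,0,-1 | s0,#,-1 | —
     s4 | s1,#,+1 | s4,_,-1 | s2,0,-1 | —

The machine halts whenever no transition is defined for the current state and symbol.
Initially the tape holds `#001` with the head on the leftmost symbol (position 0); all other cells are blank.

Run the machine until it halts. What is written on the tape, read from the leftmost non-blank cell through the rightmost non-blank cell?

1_0#

state=s0 head=0 tape=[#]001   (s0,#)→(s3,1,+1)
state=s3 head=1 tape=1[0]01   (s3,0)→(s2,_,+1)
state=s2 head=2 tape=1_[0]1   (s2,0)→(s2,0,+1)
state=s2 head=3 tape=1_0[1]   (s2,1)→(s2,#,-1)
state=s2 head=2 tape=1_[0]#   (s2,0)→(s2,0,+1)
state=s2 head=3 tape=1_0[#]
The non-blank tape span at halt is 1_0#.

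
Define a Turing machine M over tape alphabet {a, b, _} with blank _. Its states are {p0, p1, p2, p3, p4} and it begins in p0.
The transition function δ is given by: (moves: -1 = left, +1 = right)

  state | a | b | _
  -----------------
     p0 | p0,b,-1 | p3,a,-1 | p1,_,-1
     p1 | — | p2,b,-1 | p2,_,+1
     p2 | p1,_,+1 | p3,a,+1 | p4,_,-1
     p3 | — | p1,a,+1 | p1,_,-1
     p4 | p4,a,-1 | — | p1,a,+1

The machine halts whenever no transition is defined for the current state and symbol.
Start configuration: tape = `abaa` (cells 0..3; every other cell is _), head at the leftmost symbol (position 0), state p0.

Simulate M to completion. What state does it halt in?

p1

state=p0 head=0 tape=__[a]baa   (p0,a)→(p0,b,-1)
state=p0 head=-1 tape=_[_]bbaa   (p0,_)→(p1,_,-1)
state=p1 head=-2 tape=[_]_bbaa   (p1,_)→(p2,_,+1)
state=p2 head=-1 tape=_[_]bbaa   (p2,_)→(p4,_,-1)
state=p4 head=-2 tape=[_]_bbaa   (p4,_)→(p1,a,+1)
state=p1 head=-1 tape=a[_]bbaa   (p1,_)→(p2,_,+1)
state=p2 head=0 tape=a_[b]baa   (p2,b)→(p3,a,+1)
state=p3 head=1 tape=a_a[b]aa   (p3,b)→(p1,a,+1)
state=p1 head=2 tape=a_aa[a]a
No transition is defined for (p1, a); M halts in state p1.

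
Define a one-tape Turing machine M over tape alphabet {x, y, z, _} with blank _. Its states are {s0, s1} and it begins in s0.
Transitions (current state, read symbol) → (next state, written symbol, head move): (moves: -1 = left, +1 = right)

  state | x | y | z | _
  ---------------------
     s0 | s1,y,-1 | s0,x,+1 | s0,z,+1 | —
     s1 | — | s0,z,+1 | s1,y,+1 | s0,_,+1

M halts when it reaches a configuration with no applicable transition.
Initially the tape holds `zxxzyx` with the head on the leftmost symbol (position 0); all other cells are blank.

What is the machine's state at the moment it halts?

s0 | [z]xxzyx   read z → write z, move +1, go to s0
s0 | z[x]xzyx   read x → write y, move -1, go to s1
s1 | [z]yxzyx   read z → write y, move +1, go to s1
s1 | y[y]xzyx   read y → write z, move +1, go to s0
s0 | yz[x]zyx   read x → write y, move -1, go to s1
s1 | y[z]yzyx   read z → write y, move +1, go to s1
s1 | yy[y]zyx   read y → write z, move +1, go to s0
s0 | yyz[z]yx   read z → write z, move +1, go to s0
s0 | yyzz[y]x   read y → write x, move +1, go to s0
s0 | yyzzx[x]   read x → write y, move -1, go to s1
s1 | yyzz[x]y
No transition is defined for (s1, x); M halts in state s1.

s1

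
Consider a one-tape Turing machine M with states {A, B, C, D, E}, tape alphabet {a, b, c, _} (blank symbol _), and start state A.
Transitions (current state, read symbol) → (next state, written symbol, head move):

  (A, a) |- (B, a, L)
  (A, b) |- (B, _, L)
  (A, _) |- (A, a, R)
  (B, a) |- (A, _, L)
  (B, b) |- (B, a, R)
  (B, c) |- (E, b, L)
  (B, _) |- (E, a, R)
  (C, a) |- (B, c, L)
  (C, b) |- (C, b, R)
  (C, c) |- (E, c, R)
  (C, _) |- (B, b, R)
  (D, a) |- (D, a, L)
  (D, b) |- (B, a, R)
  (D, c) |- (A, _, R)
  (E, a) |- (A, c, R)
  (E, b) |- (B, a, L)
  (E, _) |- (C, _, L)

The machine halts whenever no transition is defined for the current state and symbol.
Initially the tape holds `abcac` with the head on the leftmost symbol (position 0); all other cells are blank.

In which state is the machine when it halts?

A | _____[a]bcac   read a → write a, move L, go to B
B | ____[_]abcac   read _ → write a, move R, go to E
E | ____a[a]bcac   read a → write c, move R, go to A
A | ____ac[b]cac   read b → write _, move L, go to B
B | ____a[c]_cac   read c → write b, move L, go to E
E | ____[a]b_cac   read a → write c, move R, go to A
A | ____c[b]_cac   read b → write _, move L, go to B
B | ____[c]__cac   read c → write b, move L, go to E
E | ___[_]b__cac   read _ → write _, move L, go to C
C | __[_]_b__cac   read _ → write b, move R, go to B
B | __b[_]b__cac   read _ → write a, move R, go to E
E | __ba[b]__cac   read b → write a, move L, go to B
B | __b[a]a__cac   read a → write _, move L, go to A
A | __[b]_a__cac   read b → write _, move L, go to B
B | _[_]__a__cac   read _ → write a, move R, go to E
E | _a[_]_a__cac   read _ → write _, move L, go to C
C | _[a]__a__cac   read a → write c, move L, go to B
B | [_]c__a__cac   read _ → write a, move R, go to E
E | a[c]__a__cac
No transition is defined for (E, c); M halts in state E.

E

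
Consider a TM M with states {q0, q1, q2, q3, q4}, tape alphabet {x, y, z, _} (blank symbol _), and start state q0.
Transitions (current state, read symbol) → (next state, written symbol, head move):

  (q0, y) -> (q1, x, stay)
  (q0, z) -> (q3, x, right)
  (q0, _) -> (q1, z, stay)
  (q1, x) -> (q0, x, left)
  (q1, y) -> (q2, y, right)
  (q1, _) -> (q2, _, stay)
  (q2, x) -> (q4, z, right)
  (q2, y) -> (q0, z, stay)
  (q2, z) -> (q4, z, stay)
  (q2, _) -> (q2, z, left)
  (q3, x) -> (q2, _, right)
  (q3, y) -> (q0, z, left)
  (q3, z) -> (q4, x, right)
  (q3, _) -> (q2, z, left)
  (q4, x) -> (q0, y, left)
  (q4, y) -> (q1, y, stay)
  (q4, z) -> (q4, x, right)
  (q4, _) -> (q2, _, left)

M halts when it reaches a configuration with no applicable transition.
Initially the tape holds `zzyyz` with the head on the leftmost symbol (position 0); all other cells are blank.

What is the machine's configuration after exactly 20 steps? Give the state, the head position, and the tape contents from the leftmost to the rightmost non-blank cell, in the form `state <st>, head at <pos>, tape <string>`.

state q2, head at 4, tape xxyxz

state=q0 head=0 tape=[z]zyyz_   (q0,z)→(q3,x,right)
state=q3 head=1 tape=x[z]yyz_   (q3,z)→(q4,x,right)
state=q4 head=2 tape=xx[y]yz_   (q4,y)→(q1,y,stay)
state=q1 head=2 tape=xx[y]yz_   (q1,y)→(q2,y,right)
state=q2 head=3 tape=xxy[y]z_   (q2,y)→(q0,z,stay)
state=q0 head=3 tape=xxy[z]z_   (q0,z)→(q3,x,right)
state=q3 head=4 tape=xxyx[z]_   (q3,z)→(q4,x,right)
state=q4 head=5 tape=xxyxx[_]   (q4,_)→(q2,_,left)
state=q2 head=4 tape=xxyx[x]_   (q2,x)→(q4,z,right)
state=q4 head=5 tape=xxyxz[_]   (q4,_)→(q2,_,left)
state=q2 head=4 tape=xxyx[z]_   (q2,z)→(q4,z,stay)
state=q4 head=4 tape=xxyx[z]_   (q4,z)→(q4,x,right)
state=q4 head=5 tape=xxyxx[_]   (q4,_)→(q2,_,left)
state=q2 head=4 tape=xxyx[x]_   (q2,x)→(q4,z,right)
state=q4 head=5 tape=xxyxz[_]   (q4,_)→(q2,_,left)
state=q2 head=4 tape=xxyx[z]_   (q2,z)→(q4,z,stay)
state=q4 head=4 tape=xxyx[z]_   (q4,z)→(q4,x,right)
state=q4 head=5 tape=xxyxx[_]   (q4,_)→(q2,_,left)
state=q2 head=4 tape=xxyx[x]_   (q2,x)→(q4,z,right)
state=q4 head=5 tape=xxyxz[_]   (q4,_)→(q2,_,left)
state=q2 head=4 tape=xxyx[z]_
After 20 steps: state q2, head at 4, tape xxyxz.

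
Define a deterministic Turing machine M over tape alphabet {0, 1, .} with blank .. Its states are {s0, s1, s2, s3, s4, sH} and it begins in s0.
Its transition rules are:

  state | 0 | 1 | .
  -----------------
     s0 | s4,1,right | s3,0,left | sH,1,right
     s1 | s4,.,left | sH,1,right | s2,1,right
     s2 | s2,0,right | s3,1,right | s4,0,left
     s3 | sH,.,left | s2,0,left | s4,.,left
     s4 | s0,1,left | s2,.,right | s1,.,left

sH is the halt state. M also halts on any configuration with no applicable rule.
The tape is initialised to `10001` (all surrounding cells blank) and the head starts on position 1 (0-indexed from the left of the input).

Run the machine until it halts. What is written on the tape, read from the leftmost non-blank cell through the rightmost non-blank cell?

00001.1

state=s0 head=1 tape=...1[0]001   (s0,0)→(s4,1,right)
state=s4 head=2 tape=...11[0]01   (s4,0)→(s0,1,left)
state=s0 head=1 tape=...1[1]101   (s0,1)→(s3,0,left)
state=s3 head=0 tape=...[1]0101   (s3,1)→(s2,0,left)
state=s2 head=-1 tape=..[.]00101   (s2,.)→(s4,0,left)
state=s4 head=-2 tape=.[.]000101   (s4,.)→(s1,.,left)
state=s1 head=-3 tape=[.].000101   (s1,.)→(s2,1,right)
state=s2 head=-2 tape=1[.]000101   (s2,.)→(s4,0,left)
state=s4 head=-3 tape=[1]0000101   (s4,1)→(s2,.,right)
state=s2 head=-2 tape=.[0]000101   (s2,0)→(s2,0,right)
state=s2 head=-1 tape=.0[0]00101   (s2,0)→(s2,0,right)
state=s2 head=0 tape=.00[0]0101   (s2,0)→(s2,0,right)
state=s2 head=1 tape=.000[0]101   (s2,0)→(s2,0,right)
state=s2 head=2 tape=.0000[1]01   (s2,1)→(s3,1,right)
state=s3 head=3 tape=.00001[0]1   (s3,0)→(sH,.,left)
state=sH head=2 tape=.0000[1].1
The non-blank tape span at halt is 00001.1.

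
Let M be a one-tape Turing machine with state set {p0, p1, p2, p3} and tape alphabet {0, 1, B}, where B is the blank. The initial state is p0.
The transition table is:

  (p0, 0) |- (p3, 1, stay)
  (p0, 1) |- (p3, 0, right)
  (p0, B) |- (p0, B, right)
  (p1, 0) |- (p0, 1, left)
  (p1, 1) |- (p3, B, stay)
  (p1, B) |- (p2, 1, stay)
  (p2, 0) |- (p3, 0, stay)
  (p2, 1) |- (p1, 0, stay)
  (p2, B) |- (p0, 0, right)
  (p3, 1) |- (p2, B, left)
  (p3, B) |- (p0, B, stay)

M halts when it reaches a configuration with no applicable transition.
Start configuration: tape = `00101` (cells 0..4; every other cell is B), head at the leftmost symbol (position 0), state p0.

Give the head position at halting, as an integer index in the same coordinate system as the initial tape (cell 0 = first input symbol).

state=p0 head=0 tape=B[0]0101   (p0,0)→(p3,1,stay)
state=p3 head=0 tape=B[1]0101   (p3,1)→(p2,B,left)
state=p2 head=-1 tape=[B]B0101   (p2,B)→(p0,0,right)
state=p0 head=0 tape=0[B]0101   (p0,B)→(p0,B,right)
state=p0 head=1 tape=0B[0]101   (p0,0)→(p3,1,stay)
state=p3 head=1 tape=0B[1]101   (p3,1)→(p2,B,left)
state=p2 head=0 tape=0[B]B101   (p2,B)→(p0,0,right)
state=p0 head=1 tape=00[B]101   (p0,B)→(p0,B,right)
state=p0 head=2 tape=00B[1]01   (p0,1)→(p3,0,right)
state=p3 head=3 tape=00B0[0]1
At halt the head is at cell 3.

3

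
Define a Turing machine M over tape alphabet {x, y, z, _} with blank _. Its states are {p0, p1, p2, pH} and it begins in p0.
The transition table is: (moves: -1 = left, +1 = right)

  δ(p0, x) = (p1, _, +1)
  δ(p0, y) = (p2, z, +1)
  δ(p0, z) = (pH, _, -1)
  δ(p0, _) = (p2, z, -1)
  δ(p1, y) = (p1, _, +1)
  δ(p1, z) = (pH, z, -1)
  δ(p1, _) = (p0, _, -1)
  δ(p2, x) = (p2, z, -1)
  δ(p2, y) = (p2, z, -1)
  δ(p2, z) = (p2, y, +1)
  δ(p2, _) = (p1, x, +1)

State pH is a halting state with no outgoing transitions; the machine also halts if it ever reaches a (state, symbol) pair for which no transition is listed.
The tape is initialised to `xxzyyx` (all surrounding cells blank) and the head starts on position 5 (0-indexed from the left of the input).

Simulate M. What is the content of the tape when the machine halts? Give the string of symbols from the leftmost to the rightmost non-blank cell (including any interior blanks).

p0 | _xxzyy[x]__   read x → write _, move +1, go to p1
p1 | _xxzyy_[_]_   read _ → write _, move -1, go to p0
p0 | _xxzyy[_]__   read _ → write z, move -1, go to p2
p2 | _xxzy[y]z__   read y → write z, move -1, go to p2
p2 | _xxz[y]zz__   read y → write z, move -1, go to p2
p2 | _xx[z]zzz__   read z → write y, move +1, go to p2
p2 | _xxy[z]zz__   read z → write y, move +1, go to p2
p2 | _xxyy[z]z__   read z → write y, move +1, go to p2
p2 | _xxyyy[z]__   read z → write y, move +1, go to p2
p2 | _xxyyyy[_]_   read _ → write x, move +1, go to p1
p1 | _xxyyyyx[_]   read _ → write _, move -1, go to p0
p0 | _xxyyyy[x]_   read x → write _, move +1, go to p1
p1 | _xxyyyy_[_]   read _ → write _, move -1, go to p0
p0 | _xxyyyy[_]_   read _ → write z, move -1, go to p2
p2 | _xxyyy[y]z_   read y → write z, move -1, go to p2
p2 | _xxyy[y]zz_   read y → write z, move -1, go to p2
p2 | _xxy[y]zzz_   read y → write z, move -1, go to p2
p2 | _xx[y]zzzz_   read y → write z, move -1, go to p2
p2 | _x[x]zzzzz_   read x → write z, move -1, go to p2
p2 | _[x]zzzzzz_   read x → write z, move -1, go to p2
p2 | [_]zzzzzzz_   read _ → write x, move +1, go to p1
p1 | x[z]zzzzzz_   read z → write z, move -1, go to pH
pH | [x]zzzzzzz_
The non-blank tape span at halt is xzzzzzzz.

xzzzzzzz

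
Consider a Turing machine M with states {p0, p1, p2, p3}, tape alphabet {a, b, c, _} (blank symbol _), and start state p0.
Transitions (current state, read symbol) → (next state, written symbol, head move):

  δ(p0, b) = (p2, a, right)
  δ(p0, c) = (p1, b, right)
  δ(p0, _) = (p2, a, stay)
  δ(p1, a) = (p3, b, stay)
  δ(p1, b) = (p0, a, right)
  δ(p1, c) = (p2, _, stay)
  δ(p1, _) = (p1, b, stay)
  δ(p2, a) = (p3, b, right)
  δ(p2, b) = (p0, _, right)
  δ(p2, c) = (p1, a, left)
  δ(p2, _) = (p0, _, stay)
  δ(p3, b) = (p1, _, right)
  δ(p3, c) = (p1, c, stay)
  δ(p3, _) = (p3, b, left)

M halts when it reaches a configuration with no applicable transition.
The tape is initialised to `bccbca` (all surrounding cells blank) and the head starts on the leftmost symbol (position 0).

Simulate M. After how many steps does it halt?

15

p0 | [b]ccbca   read b → write a, move right, go to p2
p2 | a[c]cbca   read c → write a, move left, go to p1
p1 | [a]acbca   read a → write b, move stay, go to p3
p3 | [b]acbca   read b → write _, move right, go to p1
p1 | _[a]cbca   read a → write b, move stay, go to p3
p3 | _[b]cbca   read b → write _, move right, go to p1
p1 | __[c]bca   read c → write _, move stay, go to p2
p2 | __[_]bca   read _ → write _, move stay, go to p0
p0 | __[_]bca   read _ → write a, move stay, go to p2
p2 | __[a]bca   read a → write b, move right, go to p3
p3 | __b[b]ca   read b → write _, move right, go to p1
p1 | __b_[c]a   read c → write _, move stay, go to p2
p2 | __b_[_]a   read _ → write _, move stay, go to p0
p0 | __b_[_]a   read _ → write a, move stay, go to p2
p2 | __b_[a]a   read a → write b, move right, go to p3
p3 | __b_b[a]
M halts after 15 transitions.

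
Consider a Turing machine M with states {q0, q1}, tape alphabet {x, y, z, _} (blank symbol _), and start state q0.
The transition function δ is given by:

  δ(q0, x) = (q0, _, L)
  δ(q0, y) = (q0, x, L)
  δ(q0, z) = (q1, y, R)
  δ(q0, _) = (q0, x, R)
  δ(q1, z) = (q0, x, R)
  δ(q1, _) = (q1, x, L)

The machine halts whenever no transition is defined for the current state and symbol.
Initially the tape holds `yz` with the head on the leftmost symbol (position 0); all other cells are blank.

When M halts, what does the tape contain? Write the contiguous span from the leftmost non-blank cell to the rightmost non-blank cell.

q0 | __[y]z_   read y → write x, move L, go to q0
q0 | _[_]xz_   read _ → write x, move R, go to q0
q0 | _x[x]z_   read x → write _, move L, go to q0
q0 | _[x]_z_   read x → write _, move L, go to q0
q0 | [_]__z_   read _ → write x, move R, go to q0
q0 | x[_]_z_   read _ → write x, move R, go to q0
q0 | xx[_]z_   read _ → write x, move R, go to q0
q0 | xxx[z]_   read z → write y, move R, go to q1
q1 | xxxy[_]   read _ → write x, move L, go to q1
q1 | xxx[y]x
The non-blank tape span at halt is xxxyx.

xxxyx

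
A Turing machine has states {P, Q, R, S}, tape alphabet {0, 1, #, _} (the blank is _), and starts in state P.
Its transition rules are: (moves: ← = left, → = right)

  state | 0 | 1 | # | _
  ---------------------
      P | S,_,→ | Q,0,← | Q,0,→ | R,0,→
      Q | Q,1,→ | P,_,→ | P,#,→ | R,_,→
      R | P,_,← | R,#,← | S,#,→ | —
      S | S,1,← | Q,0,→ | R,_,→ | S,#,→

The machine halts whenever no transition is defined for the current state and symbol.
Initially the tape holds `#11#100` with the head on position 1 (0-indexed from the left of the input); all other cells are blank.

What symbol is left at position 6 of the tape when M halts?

state=P head=1 tape=#[1]1#100__   (P,1)→(Q,0,←)
state=Q head=0 tape=[#]01#100__   (Q,#)→(P,#,→)
state=P head=1 tape=#[0]1#100__   (P,0)→(S,_,→)
state=S head=2 tape=#_[1]#100__   (S,1)→(Q,0,→)
state=Q head=3 tape=#_0[#]100__   (Q,#)→(P,#,→)
state=P head=4 tape=#_0#[1]00__   (P,1)→(Q,0,←)
state=Q head=3 tape=#_0[#]000__   (Q,#)→(P,#,→)
state=P head=4 tape=#_0#[0]00__   (P,0)→(S,_,→)
state=S head=5 tape=#_0#_[0]0__   (S,0)→(S,1,←)
state=S head=4 tape=#_0#[_]10__   (S,_)→(S,#,→)
state=S head=5 tape=#_0##[1]0__   (S,1)→(Q,0,→)
state=Q head=6 tape=#_0##0[0]__   (Q,0)→(Q,1,→)
state=Q head=7 tape=#_0##01[_]_   (Q,_)→(R,_,→)
state=R head=8 tape=#_0##01_[_]
Cell 6 holds 1 when M halts.

1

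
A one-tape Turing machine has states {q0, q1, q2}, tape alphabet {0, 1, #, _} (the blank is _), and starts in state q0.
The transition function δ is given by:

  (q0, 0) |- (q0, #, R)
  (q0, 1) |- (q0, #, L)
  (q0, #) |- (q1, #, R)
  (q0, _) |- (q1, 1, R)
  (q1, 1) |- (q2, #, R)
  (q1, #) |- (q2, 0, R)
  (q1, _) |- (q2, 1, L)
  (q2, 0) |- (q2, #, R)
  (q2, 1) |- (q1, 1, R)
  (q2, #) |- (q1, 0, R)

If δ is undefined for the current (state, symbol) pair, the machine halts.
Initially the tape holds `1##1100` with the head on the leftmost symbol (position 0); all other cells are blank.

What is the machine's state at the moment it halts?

state=q0 head=0 tape=_[1]##1100_   (q0,1)→(q0,#,L)
state=q0 head=-1 tape=[_]###1100_   (q0,_)→(q1,1,R)
state=q1 head=0 tape=1[#]##1100_   (q1,#)→(q2,0,R)
state=q2 head=1 tape=10[#]#1100_   (q2,#)→(q1,0,R)
state=q1 head=2 tape=100[#]1100_   (q1,#)→(q2,0,R)
state=q2 head=3 tape=1000[1]100_   (q2,1)→(q1,1,R)
state=q1 head=4 tape=10001[1]00_   (q1,1)→(q2,#,R)
state=q2 head=5 tape=10001#[0]0_   (q2,0)→(q2,#,R)
state=q2 head=6 tape=10001##[0]_   (q2,0)→(q2,#,R)
state=q2 head=7 tape=10001###[_]
No transition is defined for (q2, _); M halts in state q2.

q2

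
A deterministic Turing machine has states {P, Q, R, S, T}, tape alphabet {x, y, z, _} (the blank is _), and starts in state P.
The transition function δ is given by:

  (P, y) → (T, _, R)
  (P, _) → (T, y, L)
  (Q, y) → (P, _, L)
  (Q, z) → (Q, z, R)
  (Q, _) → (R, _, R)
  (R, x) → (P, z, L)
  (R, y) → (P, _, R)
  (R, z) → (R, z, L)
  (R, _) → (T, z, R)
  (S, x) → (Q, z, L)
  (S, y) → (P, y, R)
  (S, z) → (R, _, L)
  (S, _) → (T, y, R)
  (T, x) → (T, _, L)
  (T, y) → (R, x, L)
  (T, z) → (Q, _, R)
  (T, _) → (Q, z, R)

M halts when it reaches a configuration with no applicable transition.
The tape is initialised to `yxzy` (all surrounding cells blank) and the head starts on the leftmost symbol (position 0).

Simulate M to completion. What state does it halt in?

P

state=P head=0 tape=_[y]xzy   (P,y)→(T,_,R)
state=T head=1 tape=__[x]zy   (T,x)→(T,_,L)
state=T head=0 tape=_[_]_zy   (T,_)→(Q,z,R)
state=Q head=1 tape=_z[_]zy   (Q,_)→(R,_,R)
state=R head=2 tape=_z_[z]y   (R,z)→(R,z,L)
state=R head=1 tape=_z[_]zy   (R,_)→(T,z,R)
state=T head=2 tape=_zz[z]y   (T,z)→(Q,_,R)
state=Q head=3 tape=_zz_[y]   (Q,y)→(P,_,L)
state=P head=2 tape=_zz[_]_   (P,_)→(T,y,L)
state=T head=1 tape=_z[z]y_   (T,z)→(Q,_,R)
state=Q head=2 tape=_z_[y]_   (Q,y)→(P,_,L)
state=P head=1 tape=_z[_]__   (P,_)→(T,y,L)
state=T head=0 tape=_[z]y__   (T,z)→(Q,_,R)
state=Q head=1 tape=__[y]__   (Q,y)→(P,_,L)
state=P head=0 tape=_[_]___   (P,_)→(T,y,L)
state=T head=-1 tape=[_]y___   (T,_)→(Q,z,R)
state=Q head=0 tape=z[y]___   (Q,y)→(P,_,L)
state=P head=-1 tape=[z]____
No transition is defined for (P, z); M halts in state P.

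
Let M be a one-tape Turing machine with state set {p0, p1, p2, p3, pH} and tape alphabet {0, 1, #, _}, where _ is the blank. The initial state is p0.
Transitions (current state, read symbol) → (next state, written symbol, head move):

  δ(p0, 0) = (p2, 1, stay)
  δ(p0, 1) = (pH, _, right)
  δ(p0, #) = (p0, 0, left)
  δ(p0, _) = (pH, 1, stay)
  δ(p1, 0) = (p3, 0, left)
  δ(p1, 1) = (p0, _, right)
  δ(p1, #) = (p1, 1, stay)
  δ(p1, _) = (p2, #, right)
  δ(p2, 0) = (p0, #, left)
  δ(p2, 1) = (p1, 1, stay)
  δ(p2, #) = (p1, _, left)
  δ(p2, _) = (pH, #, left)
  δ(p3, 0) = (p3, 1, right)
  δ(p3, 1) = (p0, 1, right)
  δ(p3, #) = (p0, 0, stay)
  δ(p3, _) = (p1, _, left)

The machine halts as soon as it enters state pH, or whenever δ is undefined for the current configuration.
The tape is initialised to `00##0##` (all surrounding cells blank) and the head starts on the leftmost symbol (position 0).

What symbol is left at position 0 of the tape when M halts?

p0 | [0]0##0##   read 0 → write 1, move stay, go to p2
p2 | [1]0##0##   read 1 → write 1, move stay, go to p1
p1 | [1]0##0##   read 1 → write _, move right, go to p0
p0 | _[0]##0##   read 0 → write 1, move stay, go to p2
p2 | _[1]##0##   read 1 → write 1, move stay, go to p1
p1 | _[1]##0##   read 1 → write _, move right, go to p0
p0 | __[#]#0##   read # → write 0, move left, go to p0
p0 | _[_]0#0##   read _ → write 1, move stay, go to pH
pH | _[1]0#0##
Cell 0 holds _ when M halts.

_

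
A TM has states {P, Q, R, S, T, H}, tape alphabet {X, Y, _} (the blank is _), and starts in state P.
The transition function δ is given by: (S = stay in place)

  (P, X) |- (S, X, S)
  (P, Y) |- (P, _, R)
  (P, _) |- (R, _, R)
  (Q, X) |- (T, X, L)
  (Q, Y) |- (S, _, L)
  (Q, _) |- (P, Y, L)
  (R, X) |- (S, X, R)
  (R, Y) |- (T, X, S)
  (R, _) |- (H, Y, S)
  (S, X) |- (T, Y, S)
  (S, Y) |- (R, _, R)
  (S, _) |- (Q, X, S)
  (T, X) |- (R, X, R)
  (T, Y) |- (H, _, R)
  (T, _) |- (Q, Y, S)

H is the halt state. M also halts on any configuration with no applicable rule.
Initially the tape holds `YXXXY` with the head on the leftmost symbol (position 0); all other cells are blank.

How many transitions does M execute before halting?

4

state=P head=0 tape=[Y]XXXY   (P,Y)→(P,_,R)
state=P head=1 tape=_[X]XXY   (P,X)→(S,X,S)
state=S head=1 tape=_[X]XXY   (S,X)→(T,Y,S)
state=T head=1 tape=_[Y]XXY   (T,Y)→(H,_,R)
state=H head=2 tape=__[X]XY
M halts after 4 transitions.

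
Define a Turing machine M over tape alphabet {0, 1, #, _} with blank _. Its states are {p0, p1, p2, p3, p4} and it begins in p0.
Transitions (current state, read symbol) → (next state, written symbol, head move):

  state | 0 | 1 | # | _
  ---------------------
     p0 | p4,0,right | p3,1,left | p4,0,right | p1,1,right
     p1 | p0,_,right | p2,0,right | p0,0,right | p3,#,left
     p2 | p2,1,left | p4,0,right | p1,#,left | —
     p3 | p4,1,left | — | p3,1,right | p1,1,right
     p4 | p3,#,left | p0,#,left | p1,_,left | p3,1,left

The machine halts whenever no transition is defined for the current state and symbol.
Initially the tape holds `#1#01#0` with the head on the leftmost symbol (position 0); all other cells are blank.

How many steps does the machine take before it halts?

18

p0 | [#]1#01#0_   read # → write 0, move right, go to p4
p4 | 0[1]#01#0_   read 1 → write #, move left, go to p0
p0 | [0]##01#0_   read 0 → write 0, move right, go to p4
p4 | 0[#]#01#0_   read # → write _, move left, go to p1
p1 | [0]_#01#0_   read 0 → write _, move right, go to p0
p0 | _[_]#01#0_   read _ → write 1, move right, go to p1
p1 | _1[#]01#0_   read # → write 0, move right, go to p0
p0 | _10[0]1#0_   read 0 → write 0, move right, go to p4
p4 | _100[1]#0_   read 1 → write #, move left, go to p0
p0 | _10[0]##0_   read 0 → write 0, move right, go to p4
p4 | _100[#]#0_   read # → write _, move left, go to p1
p1 | _10[0]_#0_   read 0 → write _, move right, go to p0
p0 | _10_[_]#0_   read _ → write 1, move right, go to p1
p1 | _10_1[#]0_   read # → write 0, move right, go to p0
p0 | _10_10[0]_   read 0 → write 0, move right, go to p4
p4 | _10_100[_]   read _ → write 1, move left, go to p3
p3 | _10_10[0]1   read 0 → write 1, move left, go to p4
p4 | _10_1[0]11   read 0 → write #, move left, go to p3
p3 | _10_[1]#11
M halts after 18 transitions.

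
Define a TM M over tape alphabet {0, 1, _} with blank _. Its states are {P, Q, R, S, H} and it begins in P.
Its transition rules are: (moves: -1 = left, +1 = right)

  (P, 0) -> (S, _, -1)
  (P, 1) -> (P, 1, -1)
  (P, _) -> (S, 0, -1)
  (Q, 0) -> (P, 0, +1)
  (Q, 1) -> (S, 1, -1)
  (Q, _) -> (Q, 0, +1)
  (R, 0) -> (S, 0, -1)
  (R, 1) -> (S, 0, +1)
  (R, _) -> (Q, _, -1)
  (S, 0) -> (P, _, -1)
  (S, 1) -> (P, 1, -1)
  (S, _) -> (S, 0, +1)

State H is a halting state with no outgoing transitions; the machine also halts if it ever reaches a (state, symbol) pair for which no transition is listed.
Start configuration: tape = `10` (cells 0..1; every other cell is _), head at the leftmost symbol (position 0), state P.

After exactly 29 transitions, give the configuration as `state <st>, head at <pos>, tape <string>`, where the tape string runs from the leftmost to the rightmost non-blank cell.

state S, head at -3, tape 0000___10

state=P head=0 tape=_______[1]0   (P,1)→(P,1,-1)
state=P head=-1 tape=______[_]10   (P,_)→(S,0,-1)
state=S head=-2 tape=_____[_]010   (S,_)→(S,0,+1)
state=S head=-1 tape=_____0[0]10   (S,0)→(P,_,-1)
state=P head=-2 tape=_____[0]_10   (P,0)→(S,_,-1)
state=S head=-3 tape=____[_]__10   (S,_)→(S,0,+1)
state=S head=-2 tape=____0[_]_10   (S,_)→(S,0,+1)
state=S head=-1 tape=____00[_]10   (S,_)→(S,0,+1)
state=S head=0 tape=____000[1]0   (S,1)→(P,1,-1)
state=P head=-1 tape=____00[0]10   (P,0)→(S,_,-1)
state=S head=-2 tape=____0[0]_10   (S,0)→(P,_,-1)
state=P head=-3 tape=____[0]__10   (P,0)→(S,_,-1)
state=S head=-4 tape=___[_]___10   (S,_)→(S,0,+1)
state=S head=-3 tape=___0[_]__10   (S,_)→(S,0,+1)
state=S head=-2 tape=___00[_]_10   (S,_)→(S,0,+1)
state=S head=-1 tape=___000[_]10   (S,_)→(S,0,+1)
state=S head=0 tape=___0000[1]0   (S,1)→(P,1,-1)
state=P head=-1 tape=___000[0]10   (P,0)→(S,_,-1)
state=S head=-2 tape=___00[0]_10   (S,0)→(P,_,-1)
state=P head=-3 tape=___0[0]__10   (P,0)→(S,_,-1)
state=S head=-4 tape=___[0]___10   (S,0)→(P,_,-1)
state=P head=-5 tape=__[_]____10   (P,_)→(S,0,-1)
state=S head=-6 tape=_[_]0____10   (S,_)→(S,0,+1)
state=S head=-5 tape=_0[0]____10   (S,0)→(P,_,-1)
state=P head=-6 tape=_[0]_____10   (P,0)→(S,_,-1)
state=S head=-7 tape=[_]______10   (S,_)→(S,0,+1)
state=S head=-6 tape=0[_]_____10   (S,_)→(S,0,+1)
state=S head=-5 tape=00[_]____10   (S,_)→(S,0,+1)
state=S head=-4 tape=000[_]___10   (S,_)→(S,0,+1)
state=S head=-3 tape=0000[_]__10
After 29 steps: state S, head at -3, tape 0000___10.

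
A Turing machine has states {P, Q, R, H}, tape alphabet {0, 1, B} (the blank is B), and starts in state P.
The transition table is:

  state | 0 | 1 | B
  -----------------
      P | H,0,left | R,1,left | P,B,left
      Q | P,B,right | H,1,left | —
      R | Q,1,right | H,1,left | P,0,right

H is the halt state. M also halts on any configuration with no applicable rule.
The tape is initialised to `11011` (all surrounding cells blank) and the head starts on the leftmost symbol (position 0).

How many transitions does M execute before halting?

5

P | B[1]1011   read 1 → write 1, move left, go to R
R | [B]11011   read B → write 0, move right, go to P
P | 0[1]1011   read 1 → write 1, move left, go to R
R | [0]11011   read 0 → write 1, move right, go to Q
Q | 1[1]1011   read 1 → write 1, move left, go to H
H | [1]11011
M halts after 5 transitions.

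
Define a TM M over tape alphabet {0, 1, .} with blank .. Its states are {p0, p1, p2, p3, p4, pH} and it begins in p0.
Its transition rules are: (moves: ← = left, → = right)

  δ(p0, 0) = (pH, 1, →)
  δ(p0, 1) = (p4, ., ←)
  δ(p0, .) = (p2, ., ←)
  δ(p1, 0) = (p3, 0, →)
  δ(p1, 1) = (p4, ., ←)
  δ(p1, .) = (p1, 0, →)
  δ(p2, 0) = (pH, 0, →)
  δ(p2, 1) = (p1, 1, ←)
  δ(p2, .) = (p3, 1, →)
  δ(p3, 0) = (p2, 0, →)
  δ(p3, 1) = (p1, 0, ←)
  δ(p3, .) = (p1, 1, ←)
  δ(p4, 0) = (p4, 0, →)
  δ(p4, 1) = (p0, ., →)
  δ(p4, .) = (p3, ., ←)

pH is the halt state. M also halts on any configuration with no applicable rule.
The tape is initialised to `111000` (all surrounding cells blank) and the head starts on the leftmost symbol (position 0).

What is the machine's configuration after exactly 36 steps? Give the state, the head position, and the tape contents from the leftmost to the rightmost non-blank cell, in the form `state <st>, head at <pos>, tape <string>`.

state pH, head at 4, tape 010100000

state=p0 head=0 tape=...[1]11000   (p0,1)→(p4,.,←)
state=p4 head=-1 tape=..[.].11000   (p4,.)→(p3,.,←)
state=p3 head=-2 tape=.[.]..11000   (p3,.)→(p1,1,←)
state=p1 head=-3 tape=[.]1..11000   (p1,.)→(p1,0,→)
state=p1 head=-2 tape=0[1]..11000   (p1,1)→(p4,.,←)
state=p4 head=-3 tape=[0]...11000   (p4,0)→(p4,0,→)
state=p4 head=-2 tape=0[.]..11000   (p4,.)→(p3,.,←)
state=p3 head=-3 tape=[0]...11000   (p3,0)→(p2,0,→)
state=p2 head=-2 tape=0[.]..11000   (p2,.)→(p3,1,→)
state=p3 head=-1 tape=01[.].11000   (p3,.)→(p1,1,←)
state=p1 head=-2 tape=0[1]1.11000   (p1,1)→(p4,.,←)
state=p4 head=-3 tape=[0].1.11000   (p4,0)→(p4,0,→)
state=p4 head=-2 tape=0[.]1.11000   (p4,.)→(p3,.,←)
state=p3 head=-3 tape=[0].1.11000   (p3,0)→(p2,0,→)
state=p2 head=-2 tape=0[.]1.11000   (p2,.)→(p3,1,→)
state=p3 head=-1 tape=01[1].11000   (p3,1)→(p1,0,←)
state=p1 head=-2 tape=0[1]0.11000   (p1,1)→(p4,.,←)
state=p4 head=-3 tape=[0].0.11000   (p4,0)→(p4,0,→)
state=p4 head=-2 tape=0[.]0.11000   (p4,.)→(p3,.,←)
state=p3 head=-3 tape=[0].0.11000   (p3,0)→(p2,0,→)
state=p2 head=-2 tape=0[.]0.11000   (p2,.)→(p3,1,→)
state=p3 head=-1 tape=01[0].11000   (p3,0)→(p2,0,→)
state=p2 head=0 tape=010[.]11000   (p2,.)→(p3,1,→)
state=p3 head=1 tape=0101[1]1000   (p3,1)→(p1,0,←)
state=p1 head=0 tape=010[1]01000   (p1,1)→(p4,.,←)
state=p4 head=-1 tape=01[0].01000   (p4,0)→(p4,0,→)
state=p4 head=0 tape=010[.]01000   (p4,.)→(p3,.,←)
state=p3 head=-1 tape=01[0].01000   (p3,0)→(p2,0,→)
state=p2 head=0 tape=010[.]01000   (p2,.)→(p3,1,→)
state=p3 head=1 tape=0101[0]1000   (p3,0)→(p2,0,→)
state=p2 head=2 tape=01010[1]000   (p2,1)→(p1,1,←)
state=p1 head=1 tape=0101[0]1000   (p1,0)→(p3,0,→)
state=p3 head=2 tape=01010[1]000   (p3,1)→(p1,0,←)
state=p1 head=1 tape=0101[0]0000   (p1,0)→(p3,0,→)
state=p3 head=2 tape=01010[0]000   (p3,0)→(p2,0,→)
state=p2 head=3 tape=010100[0]00   (p2,0)→(pH,0,→)
state=pH head=4 tape=0101000[0]0
After 36 steps: state pH, head at 4, tape 010100000.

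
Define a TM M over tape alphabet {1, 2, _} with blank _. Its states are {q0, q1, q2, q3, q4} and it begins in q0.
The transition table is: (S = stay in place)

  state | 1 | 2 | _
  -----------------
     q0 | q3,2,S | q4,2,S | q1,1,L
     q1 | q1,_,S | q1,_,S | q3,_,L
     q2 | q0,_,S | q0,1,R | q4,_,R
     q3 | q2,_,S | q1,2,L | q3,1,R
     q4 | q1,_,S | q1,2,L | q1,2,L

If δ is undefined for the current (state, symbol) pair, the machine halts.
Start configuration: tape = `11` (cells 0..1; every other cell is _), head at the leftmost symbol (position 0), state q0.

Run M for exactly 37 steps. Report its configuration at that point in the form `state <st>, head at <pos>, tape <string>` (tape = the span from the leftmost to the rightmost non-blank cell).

state=q0 head=0 tape=_____[1]1   (q0,1)→(q3,2,S)
state=q3 head=0 tape=_____[2]1   (q3,2)→(q1,2,L)
state=q1 head=-1 tape=____[_]21   (q1,_)→(q3,_,L)
state=q3 head=-2 tape=___[_]_21   (q3,_)→(q3,1,R)
state=q3 head=-1 tape=___1[_]21   (q3,_)→(q3,1,R)
state=q3 head=0 tape=___11[2]1   (q3,2)→(q1,2,L)
state=q1 head=-1 tape=___1[1]21   (q1,1)→(q1,_,S)
state=q1 head=-1 tape=___1[_]21   (q1,_)→(q3,_,L)
state=q3 head=-2 tape=___[1]_21   (q3,1)→(q2,_,S)
state=q2 head=-2 tape=___[_]_21   (q2,_)→(q4,_,R)
state=q4 head=-1 tape=____[_]21   (q4,_)→(q1,2,L)
state=q1 head=-2 tape=___[_]221   (q1,_)→(q3,_,L)
state=q3 head=-3 tape=__[_]_221   (q3,_)→(q3,1,R)
state=q3 head=-2 tape=__1[_]221   (q3,_)→(q3,1,R)
state=q3 head=-1 tape=__11[2]21   (q3,2)→(q1,2,L)
state=q1 head=-2 tape=__1[1]221   (q1,1)→(q1,_,S)
state=q1 head=-2 tape=__1[_]221   (q1,_)→(q3,_,L)
state=q3 head=-3 tape=__[1]_221   (q3,1)→(q2,_,S)
state=q2 head=-3 tape=__[_]_221   (q2,_)→(q4,_,R)
state=q4 head=-2 tape=___[_]221   (q4,_)→(q1,2,L)
state=q1 head=-3 tape=__[_]2221   (q1,_)→(q3,_,L)
state=q3 head=-4 tape=_[_]_2221   (q3,_)→(q3,1,R)
state=q3 head=-3 tape=_1[_]2221   (q3,_)→(q3,1,R)
state=q3 head=-2 tape=_11[2]221   (q3,2)→(q1,2,L)
state=q1 head=-3 tape=_1[1]2221   (q1,1)→(q1,_,S)
state=q1 head=-3 tape=_1[_]2221   (q1,_)→(q3,_,L)
state=q3 head=-4 tape=_[1]_2221   (q3,1)→(q2,_,S)
state=q2 head=-4 tape=_[_]_2221   (q2,_)→(q4,_,R)
state=q4 head=-3 tape=__[_]2221   (q4,_)→(q1,2,L)
state=q1 head=-4 tape=_[_]22221   (q1,_)→(q3,_,L)
state=q3 head=-5 tape=[_]_22221   (q3,_)→(q3,1,R)
state=q3 head=-4 tape=1[_]22221   (q3,_)→(q3,1,R)
state=q3 head=-3 tape=11[2]2221   (q3,2)→(q1,2,L)
state=q1 head=-4 tape=1[1]22221   (q1,1)→(q1,_,S)
state=q1 head=-4 tape=1[_]22221   (q1,_)→(q3,_,L)
state=q3 head=-5 tape=[1]_22221   (q3,1)→(q2,_,S)
state=q2 head=-5 tape=[_]_22221   (q2,_)→(q4,_,R)
state=q4 head=-4 tape=_[_]22221
After 37 steps: state q4, head at -4, tape 22221.

state q4, head at -4, tape 22221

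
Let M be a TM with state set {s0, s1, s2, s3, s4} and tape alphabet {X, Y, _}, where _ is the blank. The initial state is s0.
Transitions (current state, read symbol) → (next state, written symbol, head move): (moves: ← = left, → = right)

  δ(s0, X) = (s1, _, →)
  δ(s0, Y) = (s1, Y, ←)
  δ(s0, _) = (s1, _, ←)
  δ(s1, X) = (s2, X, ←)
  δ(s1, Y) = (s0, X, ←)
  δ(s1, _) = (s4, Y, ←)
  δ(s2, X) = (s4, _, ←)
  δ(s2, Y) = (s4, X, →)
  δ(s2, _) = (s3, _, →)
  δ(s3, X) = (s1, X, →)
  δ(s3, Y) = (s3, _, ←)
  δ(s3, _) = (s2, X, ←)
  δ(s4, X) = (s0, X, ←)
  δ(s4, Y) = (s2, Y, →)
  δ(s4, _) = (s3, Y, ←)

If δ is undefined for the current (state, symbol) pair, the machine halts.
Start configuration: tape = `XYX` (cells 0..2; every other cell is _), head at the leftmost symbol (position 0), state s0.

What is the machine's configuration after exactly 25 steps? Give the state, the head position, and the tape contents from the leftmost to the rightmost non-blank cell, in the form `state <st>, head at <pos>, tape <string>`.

state s3, head at -5, tape XYY_XYXX

state=s0 head=0 tape=______[X]YX   (s0,X)→(s1,_,→)
state=s1 head=1 tape=_______[Y]X   (s1,Y)→(s0,X,←)
state=s0 head=0 tape=______[_]XX   (s0,_)→(s1,_,←)
state=s1 head=-1 tape=_____[_]_XX   (s1,_)→(s4,Y,←)
state=s4 head=-2 tape=____[_]Y_XX   (s4,_)→(s3,Y,←)
state=s3 head=-3 tape=___[_]YY_XX   (s3,_)→(s2,X,←)
state=s2 head=-4 tape=__[_]XYY_XX   (s2,_)→(s3,_,→)
state=s3 head=-3 tape=___[X]YY_XX   (s3,X)→(s1,X,→)
state=s1 head=-2 tape=___X[Y]Y_XX   (s1,Y)→(s0,X,←)
state=s0 head=-3 tape=___[X]XY_XX   (s0,X)→(s1,_,→)
state=s1 head=-2 tape=____[X]Y_XX   (s1,X)→(s2,X,←)
state=s2 head=-3 tape=___[_]XY_XX   (s2,_)→(s3,_,→)
state=s3 head=-2 tape=____[X]Y_XX   (s3,X)→(s1,X,→)
state=s1 head=-1 tape=____X[Y]_XX   (s1,Y)→(s0,X,←)
state=s0 head=-2 tape=____[X]X_XX   (s0,X)→(s1,_,→)
state=s1 head=-1 tape=_____[X]_XX   (s1,X)→(s2,X,←)
state=s2 head=-2 tape=____[_]X_XX   (s2,_)→(s3,_,→)
state=s3 head=-1 tape=_____[X]_XX   (s3,X)→(s1,X,→)
state=s1 head=0 tape=_____X[_]XX   (s1,_)→(s4,Y,←)
state=s4 head=-1 tape=_____[X]YXX   (s4,X)→(s0,X,←)
state=s0 head=-2 tape=____[_]XYXX   (s0,_)→(s1,_,←)
state=s1 head=-3 tape=___[_]_XYXX   (s1,_)→(s4,Y,←)
state=s4 head=-4 tape=__[_]Y_XYXX   (s4,_)→(s3,Y,←)
state=s3 head=-5 tape=_[_]YY_XYXX   (s3,_)→(s2,X,←)
state=s2 head=-6 tape=[_]XYY_XYXX   (s2,_)→(s3,_,→)
state=s3 head=-5 tape=_[X]YY_XYXX
After 25 steps: state s3, head at -5, tape XYY_XYXX.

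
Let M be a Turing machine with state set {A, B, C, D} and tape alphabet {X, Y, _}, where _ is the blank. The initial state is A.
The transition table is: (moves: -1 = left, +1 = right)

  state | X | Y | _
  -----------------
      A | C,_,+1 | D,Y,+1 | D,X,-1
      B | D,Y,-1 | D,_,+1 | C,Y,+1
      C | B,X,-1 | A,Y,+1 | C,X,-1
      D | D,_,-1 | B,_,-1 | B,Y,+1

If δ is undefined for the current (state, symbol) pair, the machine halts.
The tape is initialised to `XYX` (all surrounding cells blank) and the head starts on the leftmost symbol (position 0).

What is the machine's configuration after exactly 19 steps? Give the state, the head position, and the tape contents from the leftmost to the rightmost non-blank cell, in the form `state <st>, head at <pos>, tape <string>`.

A | [X]YX___   read X → write _, move +1, go to C
C | _[Y]X___   read Y → write Y, move +1, go to A
A | _Y[X]___   read X → write _, move +1, go to C
C | _Y_[_]__   read _ → write X, move -1, go to C
C | _Y[_]X__   read _ → write X, move -1, go to C
C | _[Y]XX__   read Y → write Y, move +1, go to A
A | _Y[X]X__   read X → write _, move +1, go to C
C | _Y_[X]__   read X → write X, move -1, go to B
B | _Y[_]X__   read _ → write Y, move +1, go to C
C | _YY[X]__   read X → write X, move -1, go to B
B | _Y[Y]X__   read Y → write _, move +1, go to D
D | _Y_[X]__   read X → write _, move -1, go to D
D | _Y[_]___   read _ → write Y, move +1, go to B
B | _YY[_]__   read _ → write Y, move +1, go to C
C | _YYY[_]_   read _ → write X, move -1, go to C
C | _YY[Y]X_   read Y → write Y, move +1, go to A
A | _YYY[X]_   read X → write _, move +1, go to C
C | _YYY_[_]   read _ → write X, move -1, go to C
C | _YYY[_]X   read _ → write X, move -1, go to C
C | _YY[Y]XX
After 19 steps: state C, head at 3, tape YYYXX.

state C, head at 3, tape YYYXX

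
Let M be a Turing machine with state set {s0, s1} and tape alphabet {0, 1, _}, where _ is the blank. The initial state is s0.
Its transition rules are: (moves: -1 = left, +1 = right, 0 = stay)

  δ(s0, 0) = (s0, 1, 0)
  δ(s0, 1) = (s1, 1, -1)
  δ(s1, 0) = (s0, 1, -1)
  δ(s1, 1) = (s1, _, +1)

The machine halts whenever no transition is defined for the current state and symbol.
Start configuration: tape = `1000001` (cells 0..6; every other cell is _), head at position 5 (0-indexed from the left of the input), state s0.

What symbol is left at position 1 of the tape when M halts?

s0 | 10000[0]1_   read 0 → write 1, move 0, go to s0
s0 | 10000[1]1_   read 1 → write 1, move -1, go to s1
s1 | 1000[0]11_   read 0 → write 1, move -1, go to s0
s0 | 100[0]111_   read 0 → write 1, move 0, go to s0
s0 | 100[1]111_   read 1 → write 1, move -1, go to s1
s1 | 10[0]1111_   read 0 → write 1, move -1, go to s0
s0 | 1[0]11111_   read 0 → write 1, move 0, go to s0
s0 | 1[1]11111_   read 1 → write 1, move -1, go to s1
s1 | [1]111111_   read 1 → write _, move +1, go to s1
s1 | _[1]11111_   read 1 → write _, move +1, go to s1
s1 | __[1]1111_   read 1 → write _, move +1, go to s1
s1 | ___[1]111_   read 1 → write _, move +1, go to s1
s1 | ____[1]11_   read 1 → write _, move +1, go to s1
s1 | _____[1]1_   read 1 → write _, move +1, go to s1
s1 | ______[1]_   read 1 → write _, move +1, go to s1
s1 | _______[_]
Cell 1 holds _ when M halts.

_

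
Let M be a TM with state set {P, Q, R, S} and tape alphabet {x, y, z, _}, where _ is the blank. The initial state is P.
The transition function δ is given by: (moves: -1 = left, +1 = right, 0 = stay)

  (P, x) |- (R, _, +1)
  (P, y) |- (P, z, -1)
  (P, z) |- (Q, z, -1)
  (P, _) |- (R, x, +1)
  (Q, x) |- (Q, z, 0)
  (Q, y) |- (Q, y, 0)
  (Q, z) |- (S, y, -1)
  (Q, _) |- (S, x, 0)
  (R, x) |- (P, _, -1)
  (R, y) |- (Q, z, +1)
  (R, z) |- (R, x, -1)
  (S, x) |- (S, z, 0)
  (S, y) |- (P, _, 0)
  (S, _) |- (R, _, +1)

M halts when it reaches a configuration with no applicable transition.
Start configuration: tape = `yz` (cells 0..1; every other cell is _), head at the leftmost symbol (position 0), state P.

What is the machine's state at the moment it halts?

state=P head=0 tape=__[y]z   (P,y)→(P,z,-1)
state=P head=-1 tape=_[_]zz   (P,_)→(R,x,+1)
state=R head=0 tape=_x[z]z   (R,z)→(R,x,-1)
state=R head=-1 tape=_[x]xz   (R,x)→(P,_,-1)
state=P head=-2 tape=[_]_xz   (P,_)→(R,x,+1)
state=R head=-1 tape=x[_]xz
No transition is defined for (R, _); M halts in state R.

R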